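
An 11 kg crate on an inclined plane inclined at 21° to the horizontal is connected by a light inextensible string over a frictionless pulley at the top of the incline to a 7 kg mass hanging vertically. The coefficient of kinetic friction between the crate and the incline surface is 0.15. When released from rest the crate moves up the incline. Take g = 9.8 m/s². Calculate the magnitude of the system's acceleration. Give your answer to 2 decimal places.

0.83 m/s²

For the crate on the incline: the weight component along the slope is m₁g sin 21° = 11 × 9.8 × 0.3584 = 38.636 N and the normal force is N = m₁g cos 21° = 100.640 N.
Kinetic friction opposes the crate's motion up the incline: f = μN = 0.15 × 100.640 = 15.096 N acting down the slope.
Newton's second law for the crate (up-slope positive): T − 38.636 − 15.096 = 11 a. For the hanging mass (downward positive): 7 × 9.8 − T = 7 a.
Adding the two equations eliminates T: 14.868 = 18 a, so a = 0.8260 m/s².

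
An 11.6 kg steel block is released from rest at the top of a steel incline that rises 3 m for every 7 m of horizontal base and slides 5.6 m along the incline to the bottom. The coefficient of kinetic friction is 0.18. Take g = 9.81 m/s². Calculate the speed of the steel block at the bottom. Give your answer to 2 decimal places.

The weight component along the incline is mg sin 23.20° = 44.826 N and the normal force is N = mg cos 23.20° = 104.595 N.
Friction up the slope is f = μN = 0.18 × 104.595 = 18.827 N, so the net downslope force is 44.826 − 18.827 = 25.999 N and a = 25.999 / 11.6 = 2.2413 m/s².
Starting from rest over a distance of 5.6 m, v² = 2aL = 2 × 2.2413 × 5.6 = 25.1026, so v = 5.0102 m/s.

5.01 m/s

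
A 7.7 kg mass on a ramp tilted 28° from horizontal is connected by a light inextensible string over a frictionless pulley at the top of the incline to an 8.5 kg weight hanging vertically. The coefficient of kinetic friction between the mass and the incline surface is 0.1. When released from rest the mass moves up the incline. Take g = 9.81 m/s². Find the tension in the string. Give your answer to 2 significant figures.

62 N

For the mass on the incline: the weight component along the slope is m₁g sin 28° = 7.7 × 9.81 × 0.4695 = 35.465 N and the normal force is N = m₁g cos 28° = 66.695 N.
Kinetic friction opposes the mass's motion up the incline: f = μN = 0.1 × 66.695 = 6.669 N acting down the slope.
Newton's second law for the mass (up-slope positive): T − 35.465 − 6.669 = 7.7 a. For the hanging weight (downward positive): 8.5 × 9.81 − T = 8.5 a.
Adding the two equations eliminates T: 41.251 = 16.2 a, so a = 2.5464 m/s².
Then from the hanging weight's equation, T = 8.5 × (9.81 − 2.5464) = 61.741 N.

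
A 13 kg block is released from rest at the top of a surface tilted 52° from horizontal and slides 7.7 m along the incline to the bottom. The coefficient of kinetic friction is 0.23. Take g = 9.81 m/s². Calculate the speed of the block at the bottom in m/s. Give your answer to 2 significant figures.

9.9 m/s

The weight component along the incline is mg sin 52° = 100.495 N and the normal force is N = mg cos 52° = 78.515 N.
Friction up the slope is f = μN = 0.23 × 78.515 = 18.058 N, so the net downslope force is 100.495 − 18.058 = 82.437 N and a = 82.437 / 13 = 6.3413 m/s².
Starting from rest over a distance of 7.7 m, v² = 2aL = 2 × 6.3413 × 7.7 = 97.6560, so v = 9.8821 m/s.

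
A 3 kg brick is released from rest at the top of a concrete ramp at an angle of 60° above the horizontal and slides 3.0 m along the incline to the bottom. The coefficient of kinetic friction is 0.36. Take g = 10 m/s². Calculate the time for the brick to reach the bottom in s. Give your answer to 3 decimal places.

The weight component along the incline is mg sin 60° = 25.981 N and the normal force is N = mg cos 60° = 15.000 N.
Friction up the slope is f = μN = 0.36 × 15.000 = 5.400 N, so the net downslope force is 25.981 − 5.400 = 20.581 N and a = 20.581 / 3 = 6.8603 m/s².
Starting from rest, L = ½at², so t = √(2L/a) = √(2 × 3.0 / 6.8603) = 0.9352 s.

0.935 s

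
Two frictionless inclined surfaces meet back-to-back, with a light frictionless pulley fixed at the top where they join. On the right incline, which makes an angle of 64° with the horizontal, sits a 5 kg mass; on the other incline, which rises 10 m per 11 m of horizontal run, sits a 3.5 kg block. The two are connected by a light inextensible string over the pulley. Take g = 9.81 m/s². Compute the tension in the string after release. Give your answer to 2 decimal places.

Resolve each weight along its own incline: the 5 kg mass has component 5 × 9.81 × sin 64° = 44.086 N down its slope, and the 3.5 kg mass has 3.5 × 9.81 × sin 42.27° = 23.096 N down its slope.
The 5 kg side's 44.086 N exceeds the other side's 23.096 N, so that mass slides down and the 3.5 kg mass slides up. Taking that direction as positive, Newton's second law for the whole system gives 44.086 − 23.096 = (5 + 3.5) a, so a = 20.990 / 8.5 = 2.4694 m/s².
For the 3.5 kg mass (up-slope positive): T − 23.096 = 3.5 × 2.4694, so T = 31.739 N.

31.74 N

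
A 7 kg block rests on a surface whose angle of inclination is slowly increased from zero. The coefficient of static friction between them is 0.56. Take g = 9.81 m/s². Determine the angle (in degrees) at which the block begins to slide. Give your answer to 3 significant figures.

At the threshold of sliding, static friction is at its maximum μ_s N and exactly balances the weight component along the incline: mg sin θ = μ_s mg cos θ.
Hence tan θ = μ_s = 0.56, so θ = arctan(0.56) = 29.2488°.

29.2°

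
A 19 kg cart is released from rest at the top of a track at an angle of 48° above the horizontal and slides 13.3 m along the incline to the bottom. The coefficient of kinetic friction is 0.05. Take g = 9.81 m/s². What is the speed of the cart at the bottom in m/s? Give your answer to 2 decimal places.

13.61 m/s

The weight component along the incline is mg sin 48° = 138.515 N and the normal force is N = mg cos 48° = 124.719 N.
Friction up the slope is f = μN = 0.05 × 124.719 = 6.236 N, so the net downslope force is 138.515 − 6.236 = 132.279 N and a = 132.279 / 19 = 6.9621 m/s².
Starting from rest over a distance of 13.3 m, v² = 2aL = 2 × 6.9621 × 13.3 = 185.1919, so v = 13.6085 m/s.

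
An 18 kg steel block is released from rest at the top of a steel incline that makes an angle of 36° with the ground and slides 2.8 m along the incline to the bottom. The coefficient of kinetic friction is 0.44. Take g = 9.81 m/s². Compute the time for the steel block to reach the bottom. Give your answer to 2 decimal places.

The weight component along the incline is mg sin 36° = 103.791 N and the normal force is N = mg cos 36° = 142.856 N.
Friction up the slope is f = μN = 0.44 × 142.856 = 62.857 N, so the net downslope force is 103.791 − 62.857 = 40.934 N and a = 40.934 / 18 = 2.2741 m/s².
Starting from rest, L = ½at², so t = √(2L/a) = √(2 × 2.8 / 2.2741) = 1.5692 s.

1.57 s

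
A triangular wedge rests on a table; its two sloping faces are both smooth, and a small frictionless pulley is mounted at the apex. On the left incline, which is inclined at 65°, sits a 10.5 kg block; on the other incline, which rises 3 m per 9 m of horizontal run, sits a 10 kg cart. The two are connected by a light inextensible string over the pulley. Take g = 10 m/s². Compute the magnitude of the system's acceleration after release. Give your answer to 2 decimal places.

3.10 m/s²

Resolve each weight along its own incline: the 10.5 kg mass has component 10.5 × 10 × sin 65° = 95.162 N down its slope, and the 10 kg mass has 10 × 10 × sin 18.43° = 31.623 N down its slope.
The 10.5 kg side's 95.162 N exceeds the other side's 31.623 N, so that mass slides down and the 10 kg mass slides up. Taking that direction as positive, Newton's second law for the whole system gives 95.162 − 31.623 = (10.5 + 10) a, so a = 63.539 / 20.5 = 3.0995 m/s².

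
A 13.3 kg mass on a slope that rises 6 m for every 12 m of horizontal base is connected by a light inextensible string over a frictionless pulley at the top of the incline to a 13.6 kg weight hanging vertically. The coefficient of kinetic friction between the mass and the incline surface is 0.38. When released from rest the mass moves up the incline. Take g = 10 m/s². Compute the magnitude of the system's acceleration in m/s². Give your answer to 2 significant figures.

For the mass on the incline: the weight component along the slope is m₁g sin 26.57° = 13.3 × 10 × 0.4472 = 59.478 N and the normal force is N = m₁g cos 26.57° = 118.959 N.
Kinetic friction opposes the mass's motion up the incline: f = μN = 0.38 × 118.959 = 45.204 N acting down the slope.
Newton's second law for the mass (up-slope positive): T − 59.478 − 45.204 = 13.3 a. For the hanging weight (downward positive): 13.6 × 10 − T = 13.6 a.
Adding the two equations eliminates T: 31.318 = 26.9 a, so a = 1.1642 m/s².

1.2 m/s²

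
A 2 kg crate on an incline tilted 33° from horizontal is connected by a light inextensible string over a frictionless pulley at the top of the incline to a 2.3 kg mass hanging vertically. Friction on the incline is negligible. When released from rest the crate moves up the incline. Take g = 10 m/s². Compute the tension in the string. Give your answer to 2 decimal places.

For the crate on the incline: the weight component along the slope is m₁g sin 33° = 2 × 10 × 0.5446 = 10.892 N and the normal force is N = m₁g cos 33° = 16.773 N.
Newton's second law for the crate (up-slope positive): T − 10.892 = 2 a. For the hanging mass (downward positive): 2.3 × 10 − T = 2.3 a.
Adding the two equations eliminates T: 12.108 = 4.3 a, so a = 2.8158 m/s².
Then from the hanging mass's equation, T = 2.3 × (10 − 2.8158) = 16.524 N.

16.52 N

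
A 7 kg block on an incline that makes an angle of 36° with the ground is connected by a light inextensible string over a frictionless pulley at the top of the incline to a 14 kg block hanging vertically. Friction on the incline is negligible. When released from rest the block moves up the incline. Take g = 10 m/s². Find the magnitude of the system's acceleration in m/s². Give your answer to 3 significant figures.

For the block on the incline: the weight component along the slope is m₁g sin 36° = 7 × 10 × 0.5878 = 41.146 N and the normal force is N = m₁g cos 36° = 56.631 N.
Newton's second law for the block (up-slope positive): T − 41.146 = 7 a. For the hanging block (downward positive): 14 × 10 − T = 14 a.
Adding the two equations eliminates T: 98.854 = 21 a, so a = 4.7073 m/s².

4.71 m/s²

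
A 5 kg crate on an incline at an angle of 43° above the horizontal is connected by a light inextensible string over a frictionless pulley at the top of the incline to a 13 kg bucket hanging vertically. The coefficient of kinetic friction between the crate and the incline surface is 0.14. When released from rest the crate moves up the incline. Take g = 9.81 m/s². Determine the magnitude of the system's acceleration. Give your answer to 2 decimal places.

For the crate on the incline: the weight component along the slope is m₁g sin 43° = 5 × 9.81 × 0.6820 = 33.452 N and the normal force is N = m₁g cos 43° = 35.873 N.
Kinetic friction opposes the crate's motion up the incline: f = μN = 0.14 × 35.873 = 5.022 N acting down the slope.
Newton's second law for the crate (up-slope positive): T − 33.452 − 5.022 = 5 a. For the hanging bucket (downward positive): 13 × 9.81 − T = 13 a.
Adding the two equations eliminates T: 89.056 = 18 a, so a = 4.9476 m/s².

4.95 m/s²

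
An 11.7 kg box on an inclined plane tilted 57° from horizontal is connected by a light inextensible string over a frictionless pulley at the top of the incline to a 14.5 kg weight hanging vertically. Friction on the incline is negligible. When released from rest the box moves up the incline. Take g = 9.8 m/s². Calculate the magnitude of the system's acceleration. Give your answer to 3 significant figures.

1.75 m/s²

For the box on the incline: the weight component along the slope is m₁g sin 57° = 11.7 × 9.8 × 0.8387 = 96.165 N and the normal force is N = m₁g cos 57° = 62.448 N.
Newton's second law for the box (up-slope positive): T − 96.165 = 11.7 a. For the hanging weight (downward positive): 14.5 × 9.8 − T = 14.5 a.
Adding the two equations eliminates T: 45.935 = 26.2 a, so a = 1.7532 m/s².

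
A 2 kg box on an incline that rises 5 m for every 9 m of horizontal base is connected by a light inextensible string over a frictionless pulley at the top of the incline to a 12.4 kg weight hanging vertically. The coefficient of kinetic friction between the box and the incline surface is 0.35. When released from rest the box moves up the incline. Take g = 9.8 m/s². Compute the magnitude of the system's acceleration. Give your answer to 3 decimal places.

For the box on the incline: the weight component along the slope is m₁g sin 29.05° = 2 × 9.8 × 0.4856 = 9.518 N and the normal force is N = m₁g cos 29.05° = 17.133 N.
Kinetic friction opposes the box's motion up the incline: f = μN = 0.35 × 17.133 = 5.997 N acting down the slope.
Newton's second law for the box (up-slope positive): T − 9.518 − 5.997 = 2 a. For the hanging weight (downward positive): 12.4 × 9.8 − T = 12.4 a.
Adding the two equations eliminates T: 106.005 = 14.4 a, so a = 7.3615 m/s².

7.361 m/s²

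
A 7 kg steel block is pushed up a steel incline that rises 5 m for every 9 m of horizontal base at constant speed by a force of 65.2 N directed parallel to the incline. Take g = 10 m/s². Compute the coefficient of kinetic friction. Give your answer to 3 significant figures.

At constant speed ΣF = 0 along the incline. The applied 65.2 N acts up the slope; the weight component mg sin 29.05° = 33.995 N and kinetic friction μN both act down the slope.
So 65.2 = 33.995 + μ × 61.191, giving μ = (65.2 − 33.995) / 61.191 = 0.5100.

0.510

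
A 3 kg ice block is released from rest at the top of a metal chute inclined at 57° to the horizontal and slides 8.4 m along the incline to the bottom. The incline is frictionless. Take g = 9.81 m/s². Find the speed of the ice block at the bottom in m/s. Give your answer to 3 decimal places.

The weight component along the incline is mg sin 57° = 24.682 N and the normal force is N = mg cos 57° = 16.029 N.
With no friction, a = g sin 57° = 8.2274 m/s².
Starting from rest over a distance of 8.4 m, v² = 2aL = 2 × 8.2274 × 8.4 = 138.2203, so v = 11.7567 m/s.

11.757 m/s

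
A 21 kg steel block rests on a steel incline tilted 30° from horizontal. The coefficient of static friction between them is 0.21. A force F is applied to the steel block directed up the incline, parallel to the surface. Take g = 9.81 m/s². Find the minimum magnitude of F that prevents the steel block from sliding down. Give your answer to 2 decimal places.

The normal force is N = mg cos 30° = 178.410 N. With F at its minimum the steel block is on the verge of sliding down, so static friction is at its maximum μ_s N = 0.21 × 178.410 = 37.466 N and acts up the slope.
Equilibrium along the incline: F + μ_s N = mg sin 30°, so F = 103.005 − 37.466 = 65.539 N.

65.54 N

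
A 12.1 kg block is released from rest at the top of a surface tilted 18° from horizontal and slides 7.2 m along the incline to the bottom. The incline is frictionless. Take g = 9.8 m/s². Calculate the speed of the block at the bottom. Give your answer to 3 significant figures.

6.60 m/s

The weight component along the incline is mg sin 18° = 36.643 N and the normal force is N = mg cos 18° = 112.776 N.
With no friction, a = g sin 18° = 3.0284 m/s².
Starting from rest over a distance of 7.2 m, v² = 2aL = 2 × 3.0284 × 7.2 = 43.6090, so v = 6.6037 m/s.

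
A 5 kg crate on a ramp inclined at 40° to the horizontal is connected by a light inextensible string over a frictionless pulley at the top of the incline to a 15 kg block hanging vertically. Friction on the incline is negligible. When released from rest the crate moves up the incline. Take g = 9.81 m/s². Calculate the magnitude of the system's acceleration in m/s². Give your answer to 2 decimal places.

For the crate on the incline: the weight component along the slope is m₁g sin 40° = 5 × 9.81 × 0.6428 = 31.529 N and the normal force is N = m₁g cos 40° = 37.574 N.
Newton's second law for the crate (up-slope positive): T − 31.529 = 5 a. For the hanging block (downward positive): 15 × 9.81 − T = 15 a.
Adding the two equations eliminates T: 115.621 = 20 a, so a = 5.7810 m/s².

5.78 m/s²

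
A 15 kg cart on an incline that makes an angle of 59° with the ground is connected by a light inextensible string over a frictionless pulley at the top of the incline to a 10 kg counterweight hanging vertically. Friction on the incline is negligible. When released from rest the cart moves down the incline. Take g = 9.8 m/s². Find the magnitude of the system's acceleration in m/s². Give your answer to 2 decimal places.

For the cart on the incline: the weight component along the slope is m₁g sin 59° = 15 × 9.8 × 0.8572 = 126.008 N and the normal force is N = m₁g cos 59° = 75.711 N.
Newton's second law for the cart (down-slope positive): 126.008 − T = 15 a. For the hanging counterweight (upward positive): T − 10 × 9.8 = 10 a.
Adding the two equations eliminates T: 28.008 = 25 a, so a = 1.1203 m/s².

1.12 m/s²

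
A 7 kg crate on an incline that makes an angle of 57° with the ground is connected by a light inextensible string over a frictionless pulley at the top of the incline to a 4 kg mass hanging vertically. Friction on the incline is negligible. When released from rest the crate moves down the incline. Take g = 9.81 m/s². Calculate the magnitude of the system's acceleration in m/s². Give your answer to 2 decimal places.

1.67 m/s²

For the crate on the incline: the weight component along the slope is m₁g sin 57° = 7 × 9.81 × 0.8387 = 57.594 N and the normal force is N = m₁g cos 57° = 37.400 N.
Newton's second law for the crate (down-slope positive): 57.594 − T = 7 a. For the hanging mass (upward positive): T − 4 × 9.81 = 4 a.
Adding the two equations eliminates T: 18.354 = 11 a, so a = 1.6685 m/s².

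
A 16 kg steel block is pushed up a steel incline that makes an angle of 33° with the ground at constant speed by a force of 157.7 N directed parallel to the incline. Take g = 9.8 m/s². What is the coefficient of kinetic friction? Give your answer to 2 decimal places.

At constant speed ΣF = 0 along the incline. The applied 157.7 N acts up the slope; the weight component mg sin 33° = 85.399 N and kinetic friction μN both act down the slope.
So 157.7 = 85.399 + μ × 131.504, giving μ = (157.7 − 85.399) / 131.504 = 0.5498.

0.55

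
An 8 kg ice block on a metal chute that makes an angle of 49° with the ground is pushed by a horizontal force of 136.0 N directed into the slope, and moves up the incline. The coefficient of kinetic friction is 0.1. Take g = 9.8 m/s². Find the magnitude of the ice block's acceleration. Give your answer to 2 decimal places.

The horizontal push has components F cos 49° = 136.0 × 0.6561 = 89.230 N up the incline and F sin 49° = 136.0 × 0.7547 = 102.639 N pressing into the surface.
The normal force is therefore N = mg cos 49° + F sin 49° = 51.438 + 102.639 = 154.077 N, and kinetic friction down the slope is μN = 0.1 × 154.077 = 15.408 N.
Along the incline: F cos 49° − mg sin 49° − μN = ma, so 89.230 − 59.168 − 15.408 = 8 a, giving a = 1.8318 m/s².

1.83 m/s²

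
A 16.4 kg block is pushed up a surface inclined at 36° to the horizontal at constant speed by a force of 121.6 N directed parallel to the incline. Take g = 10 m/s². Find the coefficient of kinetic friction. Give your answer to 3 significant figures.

0.190

At constant speed ΣF = 0 along the incline. The applied 121.6 N acts up the slope; the weight component mg sin 36° = 96.397 N and kinetic friction μN both act down the slope.
So 121.6 = 96.397 + μ × 132.679, giving μ = (121.6 − 96.397) / 132.679 = 0.1900.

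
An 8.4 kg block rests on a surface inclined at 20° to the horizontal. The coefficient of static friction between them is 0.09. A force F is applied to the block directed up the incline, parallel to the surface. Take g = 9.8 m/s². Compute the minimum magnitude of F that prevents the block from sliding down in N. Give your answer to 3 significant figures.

The normal force is N = mg cos 20° = 77.355 N. With F at its minimum the block is on the verge of sliding down, so static friction is at its maximum μ_s N = 0.09 × 77.355 = 6.962 N and acts up the slope.
Equilibrium along the incline: F + μ_s N = mg sin 20°, so F = 28.155 − 6.962 = 21.193 N.

21.2 N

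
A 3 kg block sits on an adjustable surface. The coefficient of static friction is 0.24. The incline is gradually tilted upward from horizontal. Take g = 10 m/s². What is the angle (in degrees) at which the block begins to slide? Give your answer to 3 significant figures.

At the threshold of sliding, static friction is at its maximum μ_s N and exactly balances the weight component along the incline: mg sin θ = μ_s mg cos θ.
Hence tan θ = μ_s = 0.24, so θ = arctan(0.24) = 13.4957°.

13.5°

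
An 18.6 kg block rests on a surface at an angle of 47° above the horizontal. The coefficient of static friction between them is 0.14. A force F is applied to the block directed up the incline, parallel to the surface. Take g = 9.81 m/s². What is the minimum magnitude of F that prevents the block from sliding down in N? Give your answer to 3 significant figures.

The normal force is N = mg cos 47° = 124.442 N. With F at its minimum the block is on the verge of sliding down, so static friction is at its maximum μ_s N = 0.14 × 124.442 = 17.422 N and acts up the slope.
Equilibrium along the incline: F + μ_s N = mg sin 47°, so F = 133.447 − 17.422 = 116.025 N.

116 N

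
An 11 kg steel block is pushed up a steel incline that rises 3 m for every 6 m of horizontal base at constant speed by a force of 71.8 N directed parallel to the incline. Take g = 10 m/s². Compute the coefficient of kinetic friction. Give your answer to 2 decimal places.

0.23

At constant speed ΣF = 0 along the incline. The applied 71.8 N acts up the slope; the weight component mg sin 26.57° = 49.193 N and kinetic friction μN both act down the slope.
So 71.8 = 49.193 + μ × 98.387, giving μ = (71.8 − 49.193) / 98.387 = 0.2298.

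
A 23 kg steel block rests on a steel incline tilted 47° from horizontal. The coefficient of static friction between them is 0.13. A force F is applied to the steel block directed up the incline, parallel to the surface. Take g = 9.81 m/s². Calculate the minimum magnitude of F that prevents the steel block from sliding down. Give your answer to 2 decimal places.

145.01 N

The normal force is N = mg cos 47° = 153.879 N. With F at its minimum the steel block is on the verge of sliding down, so static friction is at its maximum μ_s N = 0.13 × 153.879 = 20.004 N and acts up the slope.
Equilibrium along the incline: F + μ_s N = mg sin 47°, so F = 165.015 − 20.004 = 145.011 N.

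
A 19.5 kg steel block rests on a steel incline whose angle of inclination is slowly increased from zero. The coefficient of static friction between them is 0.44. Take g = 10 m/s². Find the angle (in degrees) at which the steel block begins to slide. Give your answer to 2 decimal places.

23.75°

At the threshold of sliding, static friction is at its maximum μ_s N and exactly balances the weight component along the incline: mg sin θ = μ_s mg cos θ.
Hence tan θ = μ_s = 0.44, so θ = arctan(0.44) = 23.7495°.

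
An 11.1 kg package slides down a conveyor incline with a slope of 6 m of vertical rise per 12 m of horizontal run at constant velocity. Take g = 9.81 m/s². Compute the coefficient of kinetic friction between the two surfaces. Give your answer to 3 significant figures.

At constant velocity the net force along the incline is zero: mg sin 26.57° = μ mg cos 26.57°.
So μ = tan 26.57° = 0.4472 / 0.8944 = 0.5000.

0.500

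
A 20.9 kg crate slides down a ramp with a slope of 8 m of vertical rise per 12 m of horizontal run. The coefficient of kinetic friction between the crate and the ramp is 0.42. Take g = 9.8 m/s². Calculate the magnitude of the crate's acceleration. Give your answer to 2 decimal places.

Resolving the weight along the incline: the component pulling the crate down the slope is mg sin 33.69° = 20.9 × 9.8 × 0.5547 = 113.614 N, and the normal force is N = mg cos 33.69° = 20.9 × 9.8 × 0.8321 = 170.431 N.
Kinetic friction acts up the slope with magnitude f = μN = 0.42 × 170.431 = 71.581 N.
Net force along the incline is 113.614 − 71.581 = 42.033 N, so a = 42.033 / 20.9 = 2.0111 m/s².

2.01 m/s²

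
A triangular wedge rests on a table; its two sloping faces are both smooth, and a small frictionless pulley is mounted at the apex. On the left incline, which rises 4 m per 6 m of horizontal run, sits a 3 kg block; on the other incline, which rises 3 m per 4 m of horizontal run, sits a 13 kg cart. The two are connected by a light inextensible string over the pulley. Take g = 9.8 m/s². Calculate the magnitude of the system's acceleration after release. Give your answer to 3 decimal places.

Resolve each weight along its own incline: the 3 kg mass has component 3 × 9.8 × sin 33.69° = 16.308 N down its slope, and the 13 kg mass has 13 × 9.8 × sin 36.87° = 76.440 N down its slope.
The 13 kg side's 76.440 N exceeds the other side's 16.308 N, so that mass slides down and the 3 kg mass slides up. Taking that direction as positive, Newton's second law for the whole system gives 76.440 − 16.308 = (3 + 13) a, so a = 60.132 / 16 = 3.7582 m/s².

3.758 m/s²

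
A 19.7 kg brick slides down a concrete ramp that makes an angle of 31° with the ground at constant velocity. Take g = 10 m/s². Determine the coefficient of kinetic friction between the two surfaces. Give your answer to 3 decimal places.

0.601

At constant velocity the net force along the incline is zero: mg sin 31° = μ mg cos 31°.
So μ = tan 31° = 0.5150 / 0.8572 = 0.6008.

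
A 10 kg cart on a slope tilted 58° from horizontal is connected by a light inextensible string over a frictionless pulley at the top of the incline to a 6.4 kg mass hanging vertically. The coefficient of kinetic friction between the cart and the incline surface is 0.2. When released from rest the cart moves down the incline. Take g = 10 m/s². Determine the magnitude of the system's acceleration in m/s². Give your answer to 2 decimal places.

For the cart on the incline: the weight component along the slope is m₁g sin 58° = 10 × 10 × 0.8480 = 84.800 N and the normal force is N = m₁g cos 58° = 52.992 N.
Kinetic friction opposes the cart's motion down the incline: f = μN = 0.2 × 52.992 = 10.598 N acting up the slope.
Newton's second law for the cart (down-slope positive): 84.800 − 10.598 − T = 10 a. For the hanging mass (upward positive): T − 6.4 × 10 = 6.4 a.
Adding the two equations eliminates T: 10.202 = 16.4 a, so a = 0.6221 m/s².

0.62 m/s²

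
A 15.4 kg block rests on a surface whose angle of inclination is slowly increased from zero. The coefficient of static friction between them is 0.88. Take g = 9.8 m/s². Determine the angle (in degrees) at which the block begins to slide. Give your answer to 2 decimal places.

At the threshold of sliding, static friction is at its maximum μ_s N and exactly balances the weight component along the incline: mg sin θ = μ_s mg cos θ.
Hence tan θ = μ_s = 0.88, so θ = arctan(0.88) = 41.3478°.

41.35°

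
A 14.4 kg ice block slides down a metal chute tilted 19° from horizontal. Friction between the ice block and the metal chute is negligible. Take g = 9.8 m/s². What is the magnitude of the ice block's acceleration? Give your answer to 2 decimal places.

Resolving the weight along the incline: the component pulling the ice block down the slope is mg sin 19° = 14.4 × 9.8 × 0.3256 = 45.949 N, and the normal force is N = mg cos 19° = 14.4 × 9.8 × 0.9455 = 133.429 N.
With no friction the net force along the incline is 45.949 N, so a = g sin 19° = 45.949 / 14.4 = 3.1909 m/s².

3.19 m/s²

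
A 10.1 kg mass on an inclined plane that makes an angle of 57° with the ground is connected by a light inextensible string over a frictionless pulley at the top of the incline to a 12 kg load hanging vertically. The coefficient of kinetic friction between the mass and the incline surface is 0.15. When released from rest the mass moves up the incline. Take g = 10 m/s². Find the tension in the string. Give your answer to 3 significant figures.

105 N

For the mass on the incline: the weight component along the slope is m₁g sin 57° = 10.1 × 10 × 0.8387 = 84.709 N and the normal force is N = m₁g cos 57° = 55.009 N.
Kinetic friction opposes the mass's motion up the incline: f = μN = 0.15 × 55.009 = 8.251 N acting down the slope.
Newton's second law for the mass (up-slope positive): T − 84.709 − 8.251 = 10.1 a. For the hanging load (downward positive): 12 × 10 − T = 12 a.
Adding the two equations eliminates T: 27.040 = 22.1 a, so a = 1.2235 m/s².
Then from the hanging load's equation, T = 12 × (10 − 1.2235) = 105.318 N.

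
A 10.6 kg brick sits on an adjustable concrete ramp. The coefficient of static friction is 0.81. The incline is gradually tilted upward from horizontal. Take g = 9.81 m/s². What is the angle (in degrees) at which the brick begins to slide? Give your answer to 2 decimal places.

At the threshold of sliding, static friction is at its maximum μ_s N and exactly balances the weight component along the incline: mg sin θ = μ_s mg cos θ.
Hence tan θ = μ_s = 0.81, so θ = arctan(0.81) = 39.0075°.

39.01°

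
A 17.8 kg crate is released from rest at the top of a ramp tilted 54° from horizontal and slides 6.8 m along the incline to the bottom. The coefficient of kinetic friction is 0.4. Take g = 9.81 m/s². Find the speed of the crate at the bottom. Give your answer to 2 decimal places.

The weight component along the incline is mg sin 54° = 141.269 N and the normal force is N = mg cos 54° = 102.638 N.
Friction up the slope is f = μN = 0.4 × 102.638 = 41.055 N, so the net downslope force is 141.269 − 41.055 = 100.214 N and a = 100.214 / 17.8 = 5.6300 m/s².
Starting from rest over a distance of 6.8 m, v² = 2aL = 2 × 5.6300 × 6.8 = 76.5680, so v = 8.7503 m/s.

8.75 m/s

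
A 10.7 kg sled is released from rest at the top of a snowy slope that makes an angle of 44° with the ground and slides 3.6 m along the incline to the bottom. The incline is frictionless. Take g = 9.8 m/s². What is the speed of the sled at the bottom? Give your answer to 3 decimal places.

7.001 m/s

The weight component along the incline is mg sin 44° = 72.842 N and the normal force is N = mg cos 44° = 75.430 N.
With no friction, a = g sin 44° = 6.8077 m/s².
Starting from rest over a distance of 3.6 m, v² = 2aL = 2 × 6.8077 × 3.6 = 49.0154, so v = 7.0011 m/s.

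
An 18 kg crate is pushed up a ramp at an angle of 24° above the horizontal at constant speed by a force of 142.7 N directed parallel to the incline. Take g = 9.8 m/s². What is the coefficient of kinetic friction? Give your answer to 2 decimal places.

0.44

At constant speed ΣF = 0 along the incline. The applied 142.7 N acts up the slope; the weight component mg sin 24° = 71.748 N and kinetic friction μN both act down the slope.
So 142.7 = 71.748 + μ × 161.149, giving μ = (142.7 − 71.748) / 161.149 = 0.4403.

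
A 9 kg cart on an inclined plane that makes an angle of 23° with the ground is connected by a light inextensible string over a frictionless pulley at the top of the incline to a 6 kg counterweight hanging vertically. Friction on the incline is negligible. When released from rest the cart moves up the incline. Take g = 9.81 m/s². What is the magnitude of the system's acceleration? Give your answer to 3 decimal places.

For the cart on the incline: the weight component along the slope is m₁g sin 23° = 9 × 9.81 × 0.3907 = 34.495 N and the normal force is N = m₁g cos 23° = 81.271 N.
Newton's second law for the cart (up-slope positive): T − 34.495 = 9 a. For the hanging counterweight (downward positive): 6 × 9.81 − T = 6 a.
Adding the two equations eliminates T: 24.365 = 15 a, so a = 1.6243 m/s².

1.624 m/s²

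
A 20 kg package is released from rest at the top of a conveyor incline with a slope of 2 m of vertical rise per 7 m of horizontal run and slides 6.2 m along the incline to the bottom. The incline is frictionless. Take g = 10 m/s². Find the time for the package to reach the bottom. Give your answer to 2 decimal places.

The weight component along the incline is mg sin 15.95° = 54.944 N and the normal force is N = mg cos 15.95° = 192.305 N.
With no friction, a = g sin 15.95° = 2.7472 m/s².
Starting from rest, L = ½at², so t = √(2L/a) = √(2 × 6.2 / 2.7472) = 2.1245 s.

2.12 s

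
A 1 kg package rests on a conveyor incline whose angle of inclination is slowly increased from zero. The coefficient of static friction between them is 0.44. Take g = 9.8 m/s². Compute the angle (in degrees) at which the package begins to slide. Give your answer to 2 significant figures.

At the threshold of sliding, static friction is at its maximum μ_s N and exactly balances the weight component along the incline: mg sin θ = μ_s mg cos θ.
Hence tan θ = μ_s = 0.44, so θ = arctan(0.44) = 23.7495°.

24°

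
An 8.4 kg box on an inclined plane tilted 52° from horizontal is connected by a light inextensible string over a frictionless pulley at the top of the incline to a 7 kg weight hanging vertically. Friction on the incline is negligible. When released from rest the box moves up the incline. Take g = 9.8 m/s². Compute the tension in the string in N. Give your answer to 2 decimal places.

For the box on the incline: the weight component along the slope is m₁g sin 52° = 8.4 × 9.8 × 0.7880 = 64.868 N and the normal force is N = m₁g cos 52° = 50.681 N.
Newton's second law for the box (up-slope positive): T − 64.868 = 8.4 a. For the hanging weight (downward positive): 7 × 9.8 − T = 7 a.
Adding the two equations eliminates T: 3.732 = 15.4 a, so a = 0.2423 m/s².
Then from the hanging weight's equation, T = 7 × (9.8 − 0.2423) = 66.904 N.

66.90 N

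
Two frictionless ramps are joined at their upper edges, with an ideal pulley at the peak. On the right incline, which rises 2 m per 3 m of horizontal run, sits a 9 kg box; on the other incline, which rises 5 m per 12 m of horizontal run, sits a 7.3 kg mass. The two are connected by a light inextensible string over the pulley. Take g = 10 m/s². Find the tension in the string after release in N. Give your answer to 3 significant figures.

37.9 N

Resolve each weight along its own incline: the 9 kg mass has component 9 × 10 × sin 33.69° = 49.923 N down its slope, and the 7.3 kg mass has 7.3 × 10 × sin 22.62° = 28.077 N down its slope.
The 9 kg side's 49.923 N exceeds the other side's 28.077 N, so that mass slides down and the 7.3 kg mass slides up. Taking that direction as positive, Newton's second law for the whole system gives 49.923 − 28.077 = (9 + 7.3) a, so a = 21.846 / 16.3 = 1.3402 m/s².
For the 7.3 kg mass (up-slope positive): T − 28.077 = 7.3 × 1.3402, so T = 37.860 N.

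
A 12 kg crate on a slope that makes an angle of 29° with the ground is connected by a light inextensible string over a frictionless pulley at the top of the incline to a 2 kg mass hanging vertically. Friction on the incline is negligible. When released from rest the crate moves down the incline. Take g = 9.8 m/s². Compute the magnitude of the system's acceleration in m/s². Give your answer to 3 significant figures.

For the crate on the incline: the weight component along the slope is m₁g sin 29° = 12 × 9.8 × 0.4848 = 57.012 N and the normal force is N = m₁g cos 29° = 102.855 N.
Newton's second law for the crate (down-slope positive): 57.012 − T = 12 a. For the hanging mass (upward positive): T − 2 × 9.8 = 2 a.
Adding the two equations eliminates T: 37.412 = 14 a, so a = 2.6723 m/s².

2.67 m/s²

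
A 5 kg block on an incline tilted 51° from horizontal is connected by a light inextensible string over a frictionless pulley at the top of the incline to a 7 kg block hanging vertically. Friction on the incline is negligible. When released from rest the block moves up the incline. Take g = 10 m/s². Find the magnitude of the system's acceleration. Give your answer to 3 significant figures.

2.60 m/s²

For the block on the incline: the weight component along the slope is m₁g sin 51° = 5 × 10 × 0.7771 = 38.855 N and the normal force is N = m₁g cos 51° = 31.466 N.
Newton's second law for the block (up-slope positive): T − 38.855 = 5 a. For the hanging block (downward positive): 7 × 10 − T = 7 a.
Adding the two equations eliminates T: 31.145 = 12 a, so a = 2.5954 m/s².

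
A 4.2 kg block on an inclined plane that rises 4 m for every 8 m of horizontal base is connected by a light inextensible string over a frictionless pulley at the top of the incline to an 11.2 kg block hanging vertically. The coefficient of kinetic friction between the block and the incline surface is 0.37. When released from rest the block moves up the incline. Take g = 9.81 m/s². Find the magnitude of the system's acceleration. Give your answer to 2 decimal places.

5.05 m/s²

For the block on the incline: the weight component along the slope is m₁g sin 26.57° = 4.2 × 9.81 × 0.4472 = 18.426 N and the normal force is N = m₁g cos 26.57° = 36.852 N.
Kinetic friction opposes the block's motion up the incline: f = μN = 0.37 × 36.852 = 13.635 N acting down the slope.
Newton's second law for the block (up-slope positive): T − 18.426 − 13.635 = 4.2 a. For the hanging block (downward positive): 11.2 × 9.81 − T = 11.2 a.
Adding the two equations eliminates T: 77.811 = 15.4 a, so a = 5.0527 m/s².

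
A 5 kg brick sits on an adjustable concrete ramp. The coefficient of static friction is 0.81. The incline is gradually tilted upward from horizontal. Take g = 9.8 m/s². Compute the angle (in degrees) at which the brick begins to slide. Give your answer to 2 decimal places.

At the threshold of sliding, static friction is at its maximum μ_s N and exactly balances the weight component along the incline: mg sin θ = μ_s mg cos θ.
Hence tan θ = μ_s = 0.81, so θ = arctan(0.81) = 39.0075°.

39.01°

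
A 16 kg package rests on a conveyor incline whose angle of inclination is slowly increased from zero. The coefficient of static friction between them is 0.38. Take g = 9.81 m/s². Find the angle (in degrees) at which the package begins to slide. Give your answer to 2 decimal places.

20.81°

At the threshold of sliding, static friction is at its maximum μ_s N and exactly balances the weight component along the incline: mg sin θ = μ_s mg cos θ.
Hence tan θ = μ_s = 0.38, so θ = arctan(0.38) = 20.8068°.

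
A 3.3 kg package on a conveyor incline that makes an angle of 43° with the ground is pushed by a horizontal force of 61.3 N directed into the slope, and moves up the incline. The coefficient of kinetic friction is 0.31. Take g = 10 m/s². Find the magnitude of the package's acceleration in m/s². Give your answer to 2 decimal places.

0.57 m/s²

The horizontal push has components F cos 43° = 61.3 × 0.7314 = 44.835 N up the incline and F sin 43° = 61.3 × 0.6820 = 41.807 N pressing into the surface.
The normal force is therefore N = mg cos 43° + F sin 43° = 24.136 + 41.807 = 65.943 N, and kinetic friction down the slope is μN = 0.31 × 65.943 = 20.442 N.
Along the incline: F cos 43° − mg sin 43° − μN = ma, so 44.835 − 22.506 − 20.442 = 3.3 a, giving a = 0.5718 m/s².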